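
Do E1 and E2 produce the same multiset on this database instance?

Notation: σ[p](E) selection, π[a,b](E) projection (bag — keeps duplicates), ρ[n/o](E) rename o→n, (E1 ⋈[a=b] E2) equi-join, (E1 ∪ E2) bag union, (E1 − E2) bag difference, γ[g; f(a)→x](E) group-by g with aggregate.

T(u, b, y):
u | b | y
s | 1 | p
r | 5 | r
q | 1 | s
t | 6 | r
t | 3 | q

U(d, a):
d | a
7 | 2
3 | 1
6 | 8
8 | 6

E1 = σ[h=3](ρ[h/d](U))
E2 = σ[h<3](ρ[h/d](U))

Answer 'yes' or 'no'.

E1 per-node cardinality:
  U → 4
  ρ[h/d](U) → 4
  σ[h=3](ρ[h/d](U)) → 1
E2 per-node cardinality:
  U → 4
  ρ[h/d](U) → 4
  σ[h<3](ρ[h/d](U)) → 0

E1 result:
h | a
3 | 1
E2 result:
h | a
(0 rows)
Witness: (3, 1) appears 1× in E1 but 0× in E2.

no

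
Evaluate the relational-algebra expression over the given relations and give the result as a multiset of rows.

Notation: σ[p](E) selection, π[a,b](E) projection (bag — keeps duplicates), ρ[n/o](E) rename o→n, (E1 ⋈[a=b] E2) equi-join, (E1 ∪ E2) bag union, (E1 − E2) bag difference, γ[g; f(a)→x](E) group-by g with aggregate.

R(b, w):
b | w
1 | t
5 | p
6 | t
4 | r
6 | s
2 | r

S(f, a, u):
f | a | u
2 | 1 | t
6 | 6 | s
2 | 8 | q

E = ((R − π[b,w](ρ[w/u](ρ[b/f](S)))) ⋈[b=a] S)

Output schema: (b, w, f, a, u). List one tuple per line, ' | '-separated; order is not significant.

Per-node cardinality:
  R → 6
  S → 3
  ρ[b/f](S) → 3
  ρ[w/u](ρ[b/f](S)) → 3
  π[b,w](ρ[w/u](ρ[b/f](S))) → 3
  (R − π[b,w](ρ[w/u](ρ[b/f](S)))) → 5
  S → 3
  ((R − π[b,w](ρ[w/u](ρ[b/f](S)))) ⋈[b=a] S) → 2

== RESULT ==
b | w | f | a | u
1 | t | 2 | 1 | t
6 | t | 6 | 6 | s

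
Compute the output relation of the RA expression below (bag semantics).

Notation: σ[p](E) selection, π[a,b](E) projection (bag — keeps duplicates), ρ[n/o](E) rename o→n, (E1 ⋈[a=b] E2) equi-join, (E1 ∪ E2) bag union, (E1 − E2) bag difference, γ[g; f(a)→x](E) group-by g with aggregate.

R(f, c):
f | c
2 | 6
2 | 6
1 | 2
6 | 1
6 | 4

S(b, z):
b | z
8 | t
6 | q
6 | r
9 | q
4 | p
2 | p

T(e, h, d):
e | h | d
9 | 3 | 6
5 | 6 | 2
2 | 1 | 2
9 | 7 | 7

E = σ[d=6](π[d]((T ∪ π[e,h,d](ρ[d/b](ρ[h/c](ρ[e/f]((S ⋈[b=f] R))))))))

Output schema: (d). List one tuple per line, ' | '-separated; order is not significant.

Row counts bottom-up:
  T → 4
  S → 6
  R → 5
  (S ⋈[b=f] R) → 6
  ρ[e/f]((S ⋈[b=f] R)) → 6
  ρ[h/c](ρ[e/f]((S ⋈[b=f] R))) → 6
  ρ[d/b](ρ[h/c](ρ[e/f]((S ⋈[b=f] R)))) → 6
  π[e,h,d](ρ[d/b](ρ[h/c](ρ[e/f]((S ⋈[b=f] R))))) → 6
  (T ∪ π[e,h,d](ρ[d/b](ρ[h/c](ρ[e/f]((S ⋈[b=f] R)))))) → 10
  π[d]((T ∪ π[e,h,d](ρ[d/b](ρ[h/c](ρ[e/f]((S ⋈[b=f] R))))))) → 10
  σ[d=6](π[d]((T ∪ π[e,h,d](ρ[d/b](ρ[h/c](ρ[e/f]((S ⋈[b=f] R)))))))) → 5

== RESULT ==
d
6
6
6
6
6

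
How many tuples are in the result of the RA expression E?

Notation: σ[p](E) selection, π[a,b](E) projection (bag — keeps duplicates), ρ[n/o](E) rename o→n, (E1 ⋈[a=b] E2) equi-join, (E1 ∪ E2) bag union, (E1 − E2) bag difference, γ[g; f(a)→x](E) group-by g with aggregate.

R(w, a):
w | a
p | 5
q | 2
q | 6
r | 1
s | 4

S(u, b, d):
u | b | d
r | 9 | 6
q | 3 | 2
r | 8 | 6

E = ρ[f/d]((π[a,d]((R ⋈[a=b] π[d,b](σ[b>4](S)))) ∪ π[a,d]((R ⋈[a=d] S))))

Subexpression sizes:
  R → 5
  S → 3
  σ[b>4](S) → 2
  π[d,b](σ[b>4](S)) → 2
  (R ⋈[a=b] π[d,b](σ[b>4](S))) → 0
  π[a,d]((R ⋈[a=b] π[d,b](σ[b>4](S)))) → 0
  R → 5
  S → 3
  (R ⋈[a=d] S) → 3
  π[a,d]((R ⋈[a=d] S)) → 3
  (π[a,d]((R ⋈[a=b] π[d,b](σ[b>4](S)))) ∪ π[a,d]((R ⋈[a=d] S))) → 3
  ρ[f/d]((π[a,d]((R ⋈[a=b] π[d,b](σ[b>4](S)))) ∪ π[a,d]((R ⋈[a=d] S)))) → 3

|E| = 3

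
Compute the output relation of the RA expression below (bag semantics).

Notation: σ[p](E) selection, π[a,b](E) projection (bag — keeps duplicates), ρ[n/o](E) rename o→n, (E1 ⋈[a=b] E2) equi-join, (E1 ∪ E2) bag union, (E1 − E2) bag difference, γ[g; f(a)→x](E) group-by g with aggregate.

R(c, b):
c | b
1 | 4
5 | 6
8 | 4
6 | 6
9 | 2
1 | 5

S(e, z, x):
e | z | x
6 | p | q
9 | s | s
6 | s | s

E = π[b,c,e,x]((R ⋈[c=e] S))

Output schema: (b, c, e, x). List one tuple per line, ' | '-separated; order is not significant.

Subexpression sizes:
  R → 6
  S → 3
  (R ⋈[c=e] S) → 3
  π[b,c,e,x]((R ⋈[c=e] S)) → 3

== RESULT ==
b | c | e | x
2 | 9 | 9 | s
6 | 6 | 6 | q
6 | 6 | 6 | s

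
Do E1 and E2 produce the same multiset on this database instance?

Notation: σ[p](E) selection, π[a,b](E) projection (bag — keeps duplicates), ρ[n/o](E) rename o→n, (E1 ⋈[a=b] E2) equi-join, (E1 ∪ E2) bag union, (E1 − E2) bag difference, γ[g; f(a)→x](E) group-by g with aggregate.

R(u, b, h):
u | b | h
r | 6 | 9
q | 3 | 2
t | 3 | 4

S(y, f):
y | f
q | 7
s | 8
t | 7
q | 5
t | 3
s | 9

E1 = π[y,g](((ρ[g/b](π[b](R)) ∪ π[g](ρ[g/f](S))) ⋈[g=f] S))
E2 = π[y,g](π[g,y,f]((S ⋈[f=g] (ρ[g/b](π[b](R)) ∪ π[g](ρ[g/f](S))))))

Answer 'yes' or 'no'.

E1 per-node cardinality:
  R → 3
  π[b](R) → 3
  ρ[g/b](π[b](R)) → 3
  S → 6
  ρ[g/f](S) → 6
  π[g](ρ[g/f](S)) → 6
  (ρ[g/b](π[b](R)) ∪ π[g](ρ[g/f](S))) → 9
  S → 6
  ((ρ[g/b](π[b](R)) ∪ π[g](ρ[g/f](S))) ⋈[g=f] S) → 10
  π[y,g](((ρ[g/b](π[b](R)) ∪ π[g](ρ[g/f](S))) ⋈[g=f] S)) → 10
E2 per-node cardinality:
  S → 6
  R → 3
  π[b](R) → 3
  ρ[g/b](π[b](R)) → 3
  S → 6
  ρ[g/f](S) → 6
  π[g](ρ[g/f](S)) → 6
  (ρ[g/b](π[b](R)) ∪ π[g](ρ[g/f](S))) → 9
  (S ⋈[f=g] (ρ[g/b](π[b](R)) ∪ π[g](ρ[g/f](S)))) → 10
  π[g,y,f]((S ⋈[f=g] (ρ[g/b](π[b](R)) ∪ π[g](ρ[g/f](S))))) → 10
  π[y,g](π[g,y,f]((S ⋈[f=g] (ρ[g/b](π[b](R)) ∪ π[g](ρ[g/f](S)))))) → 10

E1 and E2 produce the same multiset:
y | g
q | 5
q | 7
q | 7
s | 8
s | 9
t | 3
t | 3
t | 3
t | 7
t | 7

yes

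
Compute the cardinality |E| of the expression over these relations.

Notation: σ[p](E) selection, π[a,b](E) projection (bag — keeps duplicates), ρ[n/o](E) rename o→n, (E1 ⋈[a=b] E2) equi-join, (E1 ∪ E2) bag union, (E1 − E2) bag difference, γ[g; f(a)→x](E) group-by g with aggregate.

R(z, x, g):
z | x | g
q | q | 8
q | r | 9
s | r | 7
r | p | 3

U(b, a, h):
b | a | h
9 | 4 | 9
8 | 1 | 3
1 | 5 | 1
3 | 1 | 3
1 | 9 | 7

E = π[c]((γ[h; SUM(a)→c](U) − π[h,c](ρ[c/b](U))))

Row counts bottom-up:
  U → 5
  γ[h; SUM(a)→c](U) → 4
  U → 5
  ρ[c/b](U) → 5
  π[h,c](ρ[c/b](U)) → 5
  (γ[h; SUM(a)→c](U) − π[h,c](ρ[c/b](U))) → 4
  π[c]((γ[h; SUM(a)→c](U) − π[h,c](ρ[c/b](U)))) → 4

|E| = 4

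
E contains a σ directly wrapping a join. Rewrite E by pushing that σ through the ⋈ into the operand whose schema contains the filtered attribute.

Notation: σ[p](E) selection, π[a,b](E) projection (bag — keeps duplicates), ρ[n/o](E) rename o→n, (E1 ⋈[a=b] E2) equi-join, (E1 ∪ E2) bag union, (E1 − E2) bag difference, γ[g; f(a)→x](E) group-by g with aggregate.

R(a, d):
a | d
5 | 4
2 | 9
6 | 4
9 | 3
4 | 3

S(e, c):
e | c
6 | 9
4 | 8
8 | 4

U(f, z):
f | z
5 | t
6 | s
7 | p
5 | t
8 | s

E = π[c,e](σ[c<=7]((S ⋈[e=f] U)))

σ filters on c, owned by the left side.
E' = π[c,e]((σ[c<=7](S) ⋈[e=f] U))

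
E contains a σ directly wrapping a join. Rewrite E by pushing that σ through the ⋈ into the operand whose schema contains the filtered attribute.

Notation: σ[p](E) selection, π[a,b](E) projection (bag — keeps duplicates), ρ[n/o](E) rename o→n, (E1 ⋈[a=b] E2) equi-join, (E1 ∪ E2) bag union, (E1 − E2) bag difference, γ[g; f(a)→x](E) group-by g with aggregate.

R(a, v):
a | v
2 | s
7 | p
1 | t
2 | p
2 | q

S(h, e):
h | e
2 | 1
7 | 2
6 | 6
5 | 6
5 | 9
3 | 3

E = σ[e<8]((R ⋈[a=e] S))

σ filters on e, owned by the right side.
E' = (R ⋈[a=e] σ[e<8](S))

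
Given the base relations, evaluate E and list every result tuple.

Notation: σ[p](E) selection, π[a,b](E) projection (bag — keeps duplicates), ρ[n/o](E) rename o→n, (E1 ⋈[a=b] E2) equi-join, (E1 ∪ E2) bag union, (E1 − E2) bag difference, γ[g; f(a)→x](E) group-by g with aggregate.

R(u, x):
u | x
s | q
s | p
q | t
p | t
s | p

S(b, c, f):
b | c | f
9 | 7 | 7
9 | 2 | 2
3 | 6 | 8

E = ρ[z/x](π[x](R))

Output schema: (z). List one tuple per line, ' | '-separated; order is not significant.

Row counts bottom-up:
  R → 5
  π[x](R) → 5
  ρ[z/x](π[x](R)) → 5

== RESULT ==
z
p
p
q
t
t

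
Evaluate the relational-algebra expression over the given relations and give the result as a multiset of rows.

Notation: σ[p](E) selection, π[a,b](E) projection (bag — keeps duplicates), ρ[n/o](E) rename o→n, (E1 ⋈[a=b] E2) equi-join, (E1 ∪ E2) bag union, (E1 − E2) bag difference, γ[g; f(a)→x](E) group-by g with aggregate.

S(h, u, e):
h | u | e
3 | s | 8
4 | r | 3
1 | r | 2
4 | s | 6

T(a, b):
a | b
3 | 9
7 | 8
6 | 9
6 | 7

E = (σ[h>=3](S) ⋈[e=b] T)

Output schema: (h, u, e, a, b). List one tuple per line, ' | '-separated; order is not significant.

Stepwise |·|:
  S → 4
  σ[h>=3](S) → 3
  T → 4
  (σ[h>=3](S) ⋈[e=b] T) → 1

== RESULT ==
h | u | e | a | b
3 | s | 8 | 7 | 8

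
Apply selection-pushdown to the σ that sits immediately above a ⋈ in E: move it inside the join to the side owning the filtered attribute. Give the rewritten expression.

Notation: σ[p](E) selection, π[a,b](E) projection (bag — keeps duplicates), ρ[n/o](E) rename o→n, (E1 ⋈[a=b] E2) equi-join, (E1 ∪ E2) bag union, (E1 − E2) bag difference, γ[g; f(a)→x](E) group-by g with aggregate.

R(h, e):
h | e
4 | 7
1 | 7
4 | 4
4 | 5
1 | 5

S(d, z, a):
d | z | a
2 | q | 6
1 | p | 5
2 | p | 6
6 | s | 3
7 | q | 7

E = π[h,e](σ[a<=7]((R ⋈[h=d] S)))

σ filters on a, owned by the right side.
E' = π[h,e]((R ⋈[h=d] σ[a<=7](S)))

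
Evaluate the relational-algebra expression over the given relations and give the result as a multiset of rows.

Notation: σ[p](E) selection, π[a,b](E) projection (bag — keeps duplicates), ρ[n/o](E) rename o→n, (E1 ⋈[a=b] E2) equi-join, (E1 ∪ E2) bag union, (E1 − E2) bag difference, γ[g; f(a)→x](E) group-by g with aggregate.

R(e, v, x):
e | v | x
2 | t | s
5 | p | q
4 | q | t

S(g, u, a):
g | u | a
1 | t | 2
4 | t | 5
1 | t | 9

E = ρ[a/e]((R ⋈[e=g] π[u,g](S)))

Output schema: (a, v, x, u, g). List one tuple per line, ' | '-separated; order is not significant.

Subexpression sizes:
  R → 3
  S → 3
  π[u,g](S) → 3
  (R ⋈[e=g] π[u,g](S)) → 1
  ρ[a/e]((R ⋈[e=g] π[u,g](S))) → 1

== RESULT ==
a | v | x | u | g
4 | q | t | t | 4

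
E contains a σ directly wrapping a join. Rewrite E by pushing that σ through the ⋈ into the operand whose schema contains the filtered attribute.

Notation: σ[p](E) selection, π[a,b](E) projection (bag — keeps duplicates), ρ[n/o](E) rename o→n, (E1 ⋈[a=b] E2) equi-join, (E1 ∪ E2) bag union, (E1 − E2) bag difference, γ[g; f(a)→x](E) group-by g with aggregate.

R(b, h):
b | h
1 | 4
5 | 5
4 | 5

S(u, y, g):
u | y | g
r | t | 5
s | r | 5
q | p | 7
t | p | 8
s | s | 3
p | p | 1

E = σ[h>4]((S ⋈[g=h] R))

σ filters on h, owned by the right side.
E' = (S ⋈[g=h] σ[h>4](R))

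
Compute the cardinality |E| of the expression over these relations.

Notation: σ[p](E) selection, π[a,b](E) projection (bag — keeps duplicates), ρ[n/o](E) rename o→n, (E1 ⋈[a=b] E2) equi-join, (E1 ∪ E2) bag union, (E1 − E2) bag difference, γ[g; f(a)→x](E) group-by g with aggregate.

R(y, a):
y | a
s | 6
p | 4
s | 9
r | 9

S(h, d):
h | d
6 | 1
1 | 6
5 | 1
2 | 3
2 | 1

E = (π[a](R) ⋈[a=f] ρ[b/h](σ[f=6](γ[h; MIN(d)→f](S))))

Row counts bottom-up:
  R → 4
  π[a](R) → 4
  S → 5
  γ[h; MIN(d)→f](S) → 4
  σ[f=6](γ[h; MIN(d)→f](S)) → 1
  ρ[b/h](σ[f=6](γ[h; MIN(d)→f](S))) → 1
  (π[a](R) ⋈[a=f] ρ[b/h](σ[f=6](γ[h; MIN(d)→f](S)))) → 1

|E| = 1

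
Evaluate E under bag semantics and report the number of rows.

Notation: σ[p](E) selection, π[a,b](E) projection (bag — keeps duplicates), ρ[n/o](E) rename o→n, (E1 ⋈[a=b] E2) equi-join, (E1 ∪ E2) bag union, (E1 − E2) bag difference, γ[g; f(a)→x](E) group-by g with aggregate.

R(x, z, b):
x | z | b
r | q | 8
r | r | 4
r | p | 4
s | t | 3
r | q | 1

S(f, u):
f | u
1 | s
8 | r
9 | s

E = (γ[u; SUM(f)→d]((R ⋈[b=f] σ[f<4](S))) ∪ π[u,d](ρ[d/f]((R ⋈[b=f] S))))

Subexpression sizes:
  R → 5
  S → 3
  σ[f<4](S) → 1
  (R ⋈[b=f] σ[f<4](S)) → 1
  γ[u; SUM(f)→d]((R ⋈[b=f] σ[f<4](S))) → 1
  R → 5
  S → 3
  (R ⋈[b=f] S) → 2
  ρ[d/f]((R ⋈[b=f] S)) → 2
  π[u,d](ρ[d/f]((R ⋈[b=f] S))) → 2
  (γ[u; SUM(f)→d]((R ⋈[b=f] σ[f<4](S))) ∪ π[u,d](ρ[d/f]((R ⋈[b=f] S)))) → 3

|E| = 3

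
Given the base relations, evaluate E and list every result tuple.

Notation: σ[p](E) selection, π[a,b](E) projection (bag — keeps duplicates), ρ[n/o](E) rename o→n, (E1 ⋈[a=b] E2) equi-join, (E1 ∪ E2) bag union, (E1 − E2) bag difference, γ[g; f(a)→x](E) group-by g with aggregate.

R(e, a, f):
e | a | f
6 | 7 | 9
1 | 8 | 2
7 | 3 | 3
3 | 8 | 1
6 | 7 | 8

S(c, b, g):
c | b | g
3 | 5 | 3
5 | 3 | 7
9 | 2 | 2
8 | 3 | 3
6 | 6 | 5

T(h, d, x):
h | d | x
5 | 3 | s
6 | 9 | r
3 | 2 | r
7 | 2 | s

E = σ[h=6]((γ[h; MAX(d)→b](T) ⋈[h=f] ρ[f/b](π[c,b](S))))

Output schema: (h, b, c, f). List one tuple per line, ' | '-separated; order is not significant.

Row counts bottom-up:
  T → 4
  γ[h; MAX(d)→b](T) → 4
  S → 5
  π[c,b](S) → 5
  ρ[f/b](π[c,b](S)) → 5
  (γ[h; MAX(d)→b](T) ⋈[h=f] ρ[f/b](π[c,b](S))) → 4
  σ[h=6]((γ[h; MAX(d)→b](T) ⋈[h=f] ρ[f/b](π[c,b](S)))) → 1

== RESULT ==
h | b | c | f
6 | 9 | 6 | 6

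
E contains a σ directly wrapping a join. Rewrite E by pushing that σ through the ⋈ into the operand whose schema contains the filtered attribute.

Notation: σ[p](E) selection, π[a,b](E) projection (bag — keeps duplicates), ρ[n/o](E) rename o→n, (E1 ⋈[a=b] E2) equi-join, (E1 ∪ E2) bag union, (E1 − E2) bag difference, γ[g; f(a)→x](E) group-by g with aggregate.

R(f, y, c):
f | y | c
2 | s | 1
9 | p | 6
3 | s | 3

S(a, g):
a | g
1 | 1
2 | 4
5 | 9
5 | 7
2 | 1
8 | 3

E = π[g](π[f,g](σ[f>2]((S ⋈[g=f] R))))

σ filters on f, owned by the right side.
E' = π[g](π[f,g]((S ⋈[g=f] σ[f>2](R))))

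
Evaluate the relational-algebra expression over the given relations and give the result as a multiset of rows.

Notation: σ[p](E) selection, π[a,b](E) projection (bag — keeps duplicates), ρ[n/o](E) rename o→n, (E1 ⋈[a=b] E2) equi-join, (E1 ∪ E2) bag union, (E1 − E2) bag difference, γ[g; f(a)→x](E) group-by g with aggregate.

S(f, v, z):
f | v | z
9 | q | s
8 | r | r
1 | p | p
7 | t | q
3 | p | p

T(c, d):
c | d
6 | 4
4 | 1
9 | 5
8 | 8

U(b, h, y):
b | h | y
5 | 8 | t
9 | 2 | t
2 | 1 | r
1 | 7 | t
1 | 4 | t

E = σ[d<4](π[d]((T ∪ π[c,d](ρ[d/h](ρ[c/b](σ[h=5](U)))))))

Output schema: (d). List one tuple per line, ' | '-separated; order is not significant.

Stepwise |·|:
  T → 4
  U → 5
  σ[h=5](U) → 0
  ρ[c/b](σ[h=5](U)) → 0
  ρ[d/h](ρ[c/b](σ[h=5](U))) → 0
  π[c,d](ρ[d/h](ρ[c/b](σ[h=5](U)))) → 0
  (T ∪ π[c,d](ρ[d/h](ρ[c/b](σ[h=5](U))))) → 4
  π[d]((T ∪ π[c,d](ρ[d/h](ρ[c/b](σ[h=5](U)))))) → 4
  σ[d<4](π[d]((T ∪ π[c,d](ρ[d/h](ρ[c/b](σ[h=5](U))))))) → 1

== RESULT ==
d
1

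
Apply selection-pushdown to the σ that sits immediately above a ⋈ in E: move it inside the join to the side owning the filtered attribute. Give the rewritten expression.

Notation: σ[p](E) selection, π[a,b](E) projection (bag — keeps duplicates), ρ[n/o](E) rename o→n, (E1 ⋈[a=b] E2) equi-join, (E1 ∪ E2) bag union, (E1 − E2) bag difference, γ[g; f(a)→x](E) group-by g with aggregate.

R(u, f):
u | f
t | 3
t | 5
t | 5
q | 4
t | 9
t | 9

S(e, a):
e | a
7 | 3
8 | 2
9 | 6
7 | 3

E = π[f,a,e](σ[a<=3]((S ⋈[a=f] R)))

σ filters on a, owned by the left side.
E' = π[f,a,e]((σ[a<=3](S) ⋈[a=f] R))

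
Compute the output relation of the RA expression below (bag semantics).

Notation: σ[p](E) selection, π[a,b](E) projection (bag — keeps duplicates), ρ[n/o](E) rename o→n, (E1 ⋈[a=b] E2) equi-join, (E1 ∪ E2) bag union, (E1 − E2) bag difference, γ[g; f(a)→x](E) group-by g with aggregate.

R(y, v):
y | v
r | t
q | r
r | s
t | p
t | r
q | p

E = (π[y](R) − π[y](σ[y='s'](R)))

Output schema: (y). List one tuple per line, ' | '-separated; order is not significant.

Per-node cardinality:
  R → 6
  π[y](R) → 6
  R → 6
  σ[y='s'](R) → 0
  π[y](σ[y='s'](R)) → 0
  (π[y](R) − π[y](σ[y='s'](R))) → 6

== RESULT ==
y
q
q
r
r
t
t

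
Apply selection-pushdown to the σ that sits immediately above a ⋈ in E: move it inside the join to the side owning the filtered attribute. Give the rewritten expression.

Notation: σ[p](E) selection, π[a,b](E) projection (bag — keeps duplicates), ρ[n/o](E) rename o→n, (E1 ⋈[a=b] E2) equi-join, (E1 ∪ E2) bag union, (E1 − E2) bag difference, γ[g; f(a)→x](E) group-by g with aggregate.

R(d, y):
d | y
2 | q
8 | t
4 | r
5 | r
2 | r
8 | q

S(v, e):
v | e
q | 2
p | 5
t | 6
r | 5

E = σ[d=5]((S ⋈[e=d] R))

σ filters on d, owned by the right side.
E' = (S ⋈[e=d] σ[d=5](R))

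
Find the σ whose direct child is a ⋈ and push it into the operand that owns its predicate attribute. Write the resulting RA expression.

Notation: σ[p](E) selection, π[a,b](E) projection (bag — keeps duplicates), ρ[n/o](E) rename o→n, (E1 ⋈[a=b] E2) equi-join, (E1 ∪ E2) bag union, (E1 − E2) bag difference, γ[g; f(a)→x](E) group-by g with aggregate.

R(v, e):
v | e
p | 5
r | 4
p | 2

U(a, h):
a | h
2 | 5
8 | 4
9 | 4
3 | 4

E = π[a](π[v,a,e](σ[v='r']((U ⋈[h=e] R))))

σ filters on v, owned by the right side.
E' = π[a](π[v,a,e]((U ⋈[h=e] σ[v='r'](R))))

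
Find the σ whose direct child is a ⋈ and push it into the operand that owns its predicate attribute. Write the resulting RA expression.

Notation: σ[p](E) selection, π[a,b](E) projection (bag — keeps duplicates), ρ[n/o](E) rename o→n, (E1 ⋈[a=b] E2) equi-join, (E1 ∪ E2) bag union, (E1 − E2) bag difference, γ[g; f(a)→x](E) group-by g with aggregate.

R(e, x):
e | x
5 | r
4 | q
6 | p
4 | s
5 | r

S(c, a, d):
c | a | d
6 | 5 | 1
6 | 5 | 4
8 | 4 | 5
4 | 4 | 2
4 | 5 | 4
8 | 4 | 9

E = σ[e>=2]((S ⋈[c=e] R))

σ filters on e, owned by the right side.
E' = (S ⋈[c=e] σ[e>=2](R))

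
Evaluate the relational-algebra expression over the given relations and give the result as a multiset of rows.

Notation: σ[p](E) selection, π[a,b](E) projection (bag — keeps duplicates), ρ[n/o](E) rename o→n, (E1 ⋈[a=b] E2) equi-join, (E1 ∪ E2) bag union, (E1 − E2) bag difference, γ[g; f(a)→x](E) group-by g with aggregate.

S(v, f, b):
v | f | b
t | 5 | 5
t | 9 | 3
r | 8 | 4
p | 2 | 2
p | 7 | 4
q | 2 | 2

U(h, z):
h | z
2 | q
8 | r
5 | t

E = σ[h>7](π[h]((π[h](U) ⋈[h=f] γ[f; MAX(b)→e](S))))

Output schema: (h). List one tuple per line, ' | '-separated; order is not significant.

Row counts bottom-up:
  U → 3
  π[h](U) → 3
  S → 6
  γ[f; MAX(b)→e](S) → 5
  (π[h](U) ⋈[h=f] γ[f; MAX(b)→e](S)) → 3
  π[h]((π[h](U) ⋈[h=f] γ[f; MAX(b)→e](S))) → 3
  σ[h>7](π[h]((π[h](U) ⋈[h=f] γ[f; MAX(b)→e](S)))) → 1

== RESULT ==
h
8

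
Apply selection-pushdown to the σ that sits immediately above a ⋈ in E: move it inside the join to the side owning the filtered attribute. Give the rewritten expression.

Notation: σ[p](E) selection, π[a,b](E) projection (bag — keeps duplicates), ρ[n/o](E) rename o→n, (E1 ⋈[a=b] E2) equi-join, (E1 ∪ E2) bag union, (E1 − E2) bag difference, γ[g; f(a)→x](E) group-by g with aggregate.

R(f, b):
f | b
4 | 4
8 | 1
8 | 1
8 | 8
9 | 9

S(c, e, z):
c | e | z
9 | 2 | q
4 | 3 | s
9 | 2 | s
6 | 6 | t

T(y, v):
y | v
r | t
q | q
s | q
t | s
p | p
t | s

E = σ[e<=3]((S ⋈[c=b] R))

σ filters on e, owned by the left side.
E' = (σ[e<=3](S) ⋈[c=b] R)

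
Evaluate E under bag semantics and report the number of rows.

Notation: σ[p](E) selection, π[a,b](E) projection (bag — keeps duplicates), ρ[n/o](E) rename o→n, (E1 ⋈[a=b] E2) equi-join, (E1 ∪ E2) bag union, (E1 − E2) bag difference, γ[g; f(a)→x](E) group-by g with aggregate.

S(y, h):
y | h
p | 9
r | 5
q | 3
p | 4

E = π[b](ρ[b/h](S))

Per-node cardinality:
  S → 4
  ρ[b/h](S) → 4
  π[b](ρ[b/h](S)) → 4

|E| = 4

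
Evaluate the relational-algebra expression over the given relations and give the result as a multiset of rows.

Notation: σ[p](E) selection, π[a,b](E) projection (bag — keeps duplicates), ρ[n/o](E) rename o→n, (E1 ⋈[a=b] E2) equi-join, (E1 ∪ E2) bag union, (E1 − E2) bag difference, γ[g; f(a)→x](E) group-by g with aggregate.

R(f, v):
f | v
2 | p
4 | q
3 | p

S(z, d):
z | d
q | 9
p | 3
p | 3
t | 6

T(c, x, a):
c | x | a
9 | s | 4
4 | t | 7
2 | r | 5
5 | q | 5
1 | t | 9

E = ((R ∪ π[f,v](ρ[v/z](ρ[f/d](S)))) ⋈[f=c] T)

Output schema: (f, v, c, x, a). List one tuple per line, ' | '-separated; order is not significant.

Per-node cardinality:
  R → 3
  S → 4
  ρ[f/d](S) → 4
  ρ[v/z](ρ[f/d](S)) → 4
  π[f,v](ρ[v/z](ρ[f/d](S))) → 4
  (R ∪ π[f,v](ρ[v/z](ρ[f/d](S)))) → 7
  T → 5
  ((R ∪ π[f,v](ρ[v/z](ρ[f/d](S)))) ⋈[f=c] T) → 3

== RESULT ==
f | v | c | x | a
2 | p | 2 | r | 5
4 | q | 4 | t | 7
9 | q | 9 | s | 4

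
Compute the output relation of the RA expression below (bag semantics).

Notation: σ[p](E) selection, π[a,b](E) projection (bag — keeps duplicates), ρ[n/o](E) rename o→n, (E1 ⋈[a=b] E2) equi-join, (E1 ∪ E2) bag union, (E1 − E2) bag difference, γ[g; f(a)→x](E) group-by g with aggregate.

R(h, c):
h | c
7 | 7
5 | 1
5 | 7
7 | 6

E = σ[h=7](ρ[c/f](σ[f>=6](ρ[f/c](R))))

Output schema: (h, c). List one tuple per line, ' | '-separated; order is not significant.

Row counts bottom-up:
  R → 4
  ρ[f/c](R) → 4
  σ[f>=6](ρ[f/c](R)) → 3
  ρ[c/f](σ[f>=6](ρ[f/c](R))) → 3
  σ[h=7](ρ[c/f](σ[f>=6](ρ[f/c](R)))) → 2

== RESULT ==
h | c
7 | 6
7 | 7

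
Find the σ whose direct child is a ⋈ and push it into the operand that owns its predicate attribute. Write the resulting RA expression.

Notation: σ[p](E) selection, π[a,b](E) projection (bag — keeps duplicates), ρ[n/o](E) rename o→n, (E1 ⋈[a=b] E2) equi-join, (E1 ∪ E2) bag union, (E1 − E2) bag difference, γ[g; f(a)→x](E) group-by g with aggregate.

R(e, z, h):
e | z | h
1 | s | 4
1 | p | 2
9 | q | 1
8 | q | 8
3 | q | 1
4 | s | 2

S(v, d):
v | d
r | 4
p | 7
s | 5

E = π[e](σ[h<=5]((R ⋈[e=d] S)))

σ filters on h, owned by the left side.
E' = π[e]((σ[h<=5](R) ⋈[e=d] S))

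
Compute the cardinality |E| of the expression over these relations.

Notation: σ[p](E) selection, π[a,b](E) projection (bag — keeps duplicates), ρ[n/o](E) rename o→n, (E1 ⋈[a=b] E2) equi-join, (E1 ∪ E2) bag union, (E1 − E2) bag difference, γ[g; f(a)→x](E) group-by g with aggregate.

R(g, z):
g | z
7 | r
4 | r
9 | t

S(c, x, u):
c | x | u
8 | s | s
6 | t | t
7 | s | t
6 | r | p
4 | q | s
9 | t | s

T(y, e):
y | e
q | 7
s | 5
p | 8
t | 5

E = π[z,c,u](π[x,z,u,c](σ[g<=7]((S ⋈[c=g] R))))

Stepwise |·|:
  S → 6
  R → 3
  (S ⋈[c=g] R) → 3
  σ[g<=7]((S ⋈[c=g] R)) → 2
  π[x,z,u,c](σ[g<=7]((S ⋈[c=g] R))) → 2
  π[z,c,u](π[x,z,u,c](σ[g<=7]((S ⋈[c=g] R)))) → 2

|E| = 2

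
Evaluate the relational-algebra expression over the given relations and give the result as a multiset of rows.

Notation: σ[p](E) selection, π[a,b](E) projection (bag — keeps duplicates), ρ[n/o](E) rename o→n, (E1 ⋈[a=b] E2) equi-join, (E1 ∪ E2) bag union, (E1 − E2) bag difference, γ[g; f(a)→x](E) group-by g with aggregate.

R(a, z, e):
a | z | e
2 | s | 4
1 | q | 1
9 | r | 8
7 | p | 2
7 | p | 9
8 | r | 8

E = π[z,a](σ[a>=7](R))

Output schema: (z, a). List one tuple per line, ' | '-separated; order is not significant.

Subexpression sizes:
  R → 6
  σ[a>=7](R) → 4
  π[z,a](σ[a>=7](R)) → 4

== RESULT ==
z | a
p | 7
p | 7
r | 8
r | 9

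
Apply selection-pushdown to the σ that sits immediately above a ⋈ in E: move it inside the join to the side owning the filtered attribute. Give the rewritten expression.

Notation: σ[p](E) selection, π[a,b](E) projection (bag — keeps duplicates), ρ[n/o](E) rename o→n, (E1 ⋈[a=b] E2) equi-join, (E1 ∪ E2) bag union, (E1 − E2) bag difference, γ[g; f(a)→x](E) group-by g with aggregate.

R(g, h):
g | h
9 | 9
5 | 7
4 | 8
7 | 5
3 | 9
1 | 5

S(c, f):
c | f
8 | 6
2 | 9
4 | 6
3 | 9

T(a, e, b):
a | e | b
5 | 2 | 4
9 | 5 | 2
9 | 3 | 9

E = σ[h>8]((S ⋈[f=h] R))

σ filters on h, owned by the right side.
E' = (S ⋈[f=h] σ[h>8](R))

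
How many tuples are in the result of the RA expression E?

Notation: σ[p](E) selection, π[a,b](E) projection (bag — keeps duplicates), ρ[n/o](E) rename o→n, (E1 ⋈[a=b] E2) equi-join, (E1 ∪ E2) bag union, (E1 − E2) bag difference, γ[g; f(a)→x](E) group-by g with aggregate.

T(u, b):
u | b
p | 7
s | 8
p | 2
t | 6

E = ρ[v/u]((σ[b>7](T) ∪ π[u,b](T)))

Per-node cardinality:
  T → 4
  σ[b>7](T) → 1
  T → 4
  π[u,b](T) → 4
  (σ[b>7](T) ∪ π[u,b](T)) → 5
  ρ[v/u]((σ[b>7](T) ∪ π[u,b](T))) → 5

|E| = 5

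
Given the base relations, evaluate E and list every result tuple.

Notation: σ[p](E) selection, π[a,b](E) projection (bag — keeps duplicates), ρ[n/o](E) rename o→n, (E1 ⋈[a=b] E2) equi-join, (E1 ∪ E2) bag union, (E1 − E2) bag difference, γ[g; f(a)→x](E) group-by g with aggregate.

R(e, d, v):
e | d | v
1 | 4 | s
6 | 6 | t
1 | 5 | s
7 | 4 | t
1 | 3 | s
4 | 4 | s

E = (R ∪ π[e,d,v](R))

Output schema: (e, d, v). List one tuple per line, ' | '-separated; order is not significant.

Per-node cardinality:
  R → 6
  R → 6
  π[e,d,v](R) → 6
  (R ∪ π[e,d,v](R)) → 12

== RESULT ==
e | d | v
1 | 3 | s
1 | 3 | s
1 | 4 | s
1 | 4 | s
1 | 5 | s
1 | 5 | s
4 | 4 | s
4 | 4 | s
6 | 6 | t
6 | 6 | t
7 | 4 | t
7 | 4 | t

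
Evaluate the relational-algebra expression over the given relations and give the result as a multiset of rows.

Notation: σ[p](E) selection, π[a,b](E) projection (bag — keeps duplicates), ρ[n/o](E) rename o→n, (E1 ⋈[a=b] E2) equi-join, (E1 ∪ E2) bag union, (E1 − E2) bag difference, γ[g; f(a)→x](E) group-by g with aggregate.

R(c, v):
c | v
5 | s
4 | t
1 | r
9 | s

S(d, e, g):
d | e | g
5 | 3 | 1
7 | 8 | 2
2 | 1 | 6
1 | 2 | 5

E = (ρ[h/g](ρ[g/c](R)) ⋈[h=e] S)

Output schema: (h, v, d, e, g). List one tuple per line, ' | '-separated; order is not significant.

Stepwise |·|:
  R → 4
  ρ[g/c](R) → 4
  ρ[h/g](ρ[g/c](R)) → 4
  S → 4
  (ρ[h/g](ρ[g/c](R)) ⋈[h=e] S) → 1

== RESULT ==
h | v | d | e | g
1 | r | 2 | 1 | 6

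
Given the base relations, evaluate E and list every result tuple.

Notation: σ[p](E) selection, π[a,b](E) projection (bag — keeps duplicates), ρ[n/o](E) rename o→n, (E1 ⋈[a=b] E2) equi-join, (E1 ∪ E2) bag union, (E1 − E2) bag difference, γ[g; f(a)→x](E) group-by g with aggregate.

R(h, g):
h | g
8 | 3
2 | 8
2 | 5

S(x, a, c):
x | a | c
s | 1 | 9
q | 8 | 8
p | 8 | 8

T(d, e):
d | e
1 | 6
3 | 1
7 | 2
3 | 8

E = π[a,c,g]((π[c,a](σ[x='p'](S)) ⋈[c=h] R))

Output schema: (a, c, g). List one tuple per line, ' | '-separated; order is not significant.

Per-node cardinality:
  S → 3
  σ[x='p'](S) → 1
  π[c,a](σ[x='p'](S)) → 1
  R → 3
  (π[c,a](σ[x='p'](S)) ⋈[c=h] R) → 1
  π[a,c,g]((π[c,a](σ[x='p'](S)) ⋈[c=h] R)) → 1

== RESULT ==
a | c | g
8 | 8 | 3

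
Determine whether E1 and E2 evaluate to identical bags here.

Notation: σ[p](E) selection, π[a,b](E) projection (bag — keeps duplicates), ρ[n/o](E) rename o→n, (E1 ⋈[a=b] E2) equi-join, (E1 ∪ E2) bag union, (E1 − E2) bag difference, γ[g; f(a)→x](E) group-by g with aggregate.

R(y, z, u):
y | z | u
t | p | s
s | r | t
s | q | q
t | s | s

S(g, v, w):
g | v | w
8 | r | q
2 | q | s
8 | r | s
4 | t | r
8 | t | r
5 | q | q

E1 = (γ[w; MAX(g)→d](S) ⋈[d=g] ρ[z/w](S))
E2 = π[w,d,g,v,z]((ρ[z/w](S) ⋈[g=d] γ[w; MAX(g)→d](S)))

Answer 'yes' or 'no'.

E1 stepwise |·|:
  S → 6
  γ[w; MAX(g)→d](S) → 3
  S → 6
  ρ[z/w](S) → 6
  (γ[w; MAX(g)→d](S) ⋈[d=g] ρ[z/w](S)) → 9
E2 stepwise |·|:
  S → 6
  ρ[z/w](S) → 6
  S → 6
  γ[w; MAX(g)→d](S) → 3
  (ρ[z/w](S) ⋈[g=d] γ[w; MAX(g)→d](S)) → 9
  π[w,d,g,v,z]((ρ[z/w](S) ⋈[g=d] γ[w; MAX(g)→d](S))) → 9

E1 and E2 produce the same multiset:
w | d | g | v | z
q | 8 | 8 | r | q
q | 8 | 8 | r | s
q | 8 | 8 | t | r
r | 8 | 8 | r | q
r | 8 | 8 | r | s
r | 8 | 8 | t | r
s | 8 | 8 | r | q
s | 8 | 8 | r | s
s | 8 | 8 | t | r

yes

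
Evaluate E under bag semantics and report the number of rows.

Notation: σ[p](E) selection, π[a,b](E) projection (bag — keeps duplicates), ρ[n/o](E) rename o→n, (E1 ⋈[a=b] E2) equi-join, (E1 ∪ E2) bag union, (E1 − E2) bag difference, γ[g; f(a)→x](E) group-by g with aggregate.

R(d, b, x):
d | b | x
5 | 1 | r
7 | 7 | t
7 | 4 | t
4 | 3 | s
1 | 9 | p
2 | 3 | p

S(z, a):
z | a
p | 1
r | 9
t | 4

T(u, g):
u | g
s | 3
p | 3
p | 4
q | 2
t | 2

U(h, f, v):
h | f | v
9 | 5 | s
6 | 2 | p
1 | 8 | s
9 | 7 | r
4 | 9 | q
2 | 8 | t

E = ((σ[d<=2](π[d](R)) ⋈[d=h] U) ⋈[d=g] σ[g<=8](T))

Subexpression sizes:
  R → 6
  π[d](R) → 6
  σ[d<=2](π[d](R)) → 2
  U → 6
  (σ[d<=2](π[d](R)) ⋈[d=h] U) → 2
  T → 5
  σ[g<=8](T) → 5
  ((σ[d<=2](π[d](R)) ⋈[d=h] U) ⋈[d=g] σ[g<=8](T)) → 2

|E| = 2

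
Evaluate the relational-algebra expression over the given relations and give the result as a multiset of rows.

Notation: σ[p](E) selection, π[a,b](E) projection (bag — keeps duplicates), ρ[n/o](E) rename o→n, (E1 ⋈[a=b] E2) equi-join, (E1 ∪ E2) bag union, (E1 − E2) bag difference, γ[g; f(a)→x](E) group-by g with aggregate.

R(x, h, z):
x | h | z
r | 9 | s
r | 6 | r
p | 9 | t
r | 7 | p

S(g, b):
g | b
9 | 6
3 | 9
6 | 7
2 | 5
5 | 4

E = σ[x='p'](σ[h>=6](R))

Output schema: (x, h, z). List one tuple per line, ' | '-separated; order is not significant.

Per-node cardinality:
  R → 4
  σ[h>=6](R) → 4
  σ[x='p'](σ[h>=6](R)) → 1

== RESULT ==
x | h | z
p | 9 | t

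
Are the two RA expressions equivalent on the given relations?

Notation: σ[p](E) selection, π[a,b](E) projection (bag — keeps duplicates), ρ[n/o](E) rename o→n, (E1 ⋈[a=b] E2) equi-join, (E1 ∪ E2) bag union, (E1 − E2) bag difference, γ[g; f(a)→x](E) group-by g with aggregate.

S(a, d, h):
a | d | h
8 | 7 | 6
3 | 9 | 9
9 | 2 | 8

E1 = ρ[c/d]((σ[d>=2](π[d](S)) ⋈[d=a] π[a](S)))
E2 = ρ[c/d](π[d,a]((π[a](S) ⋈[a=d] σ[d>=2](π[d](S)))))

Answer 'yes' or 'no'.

E1 row counts bottom-up:
  S → 3
  π[d](S) → 3
  σ[d>=2](π[d](S)) → 3
  S → 3
  π[a](S) → 3
  (σ[d>=2](π[d](S)) ⋈[d=a] π[a](S)) → 1
  ρ[c/d]((σ[d>=2](π[d](S)) ⋈[d=a] π[a](S))) → 1
E2 row counts bottom-up:
  S → 3
  π[a](S) → 3
  S → 3
  π[d](S) → 3
  σ[d>=2](π[d](S)) → 3
  (π[a](S) ⋈[a=d] σ[d>=2](π[d](S))) → 1
  π[d,a]((π[a](S) ⋈[a=d] σ[d>=2](π[d](S)))) → 1
  ρ[c/d](π[d,a]((π[a](S) ⋈[a=d] σ[d>=2](π[d](S))))) → 1

E1 and E2 produce the same multiset:
c | a
9 | 9

yes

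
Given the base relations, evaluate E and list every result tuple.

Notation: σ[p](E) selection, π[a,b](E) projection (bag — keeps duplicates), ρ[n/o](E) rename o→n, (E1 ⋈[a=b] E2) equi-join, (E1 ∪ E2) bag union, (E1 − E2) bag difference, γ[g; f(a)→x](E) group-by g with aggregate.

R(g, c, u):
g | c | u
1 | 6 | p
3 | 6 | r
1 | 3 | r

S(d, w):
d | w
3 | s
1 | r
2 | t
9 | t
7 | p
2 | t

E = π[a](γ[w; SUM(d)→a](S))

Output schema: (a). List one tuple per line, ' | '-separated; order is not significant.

Stepwise |·|:
  S → 6
  γ[w; SUM(d)→a](S) → 4
  π[a](γ[w; SUM(d)→a](S)) → 4

== RESULT ==
a
1
3
7
13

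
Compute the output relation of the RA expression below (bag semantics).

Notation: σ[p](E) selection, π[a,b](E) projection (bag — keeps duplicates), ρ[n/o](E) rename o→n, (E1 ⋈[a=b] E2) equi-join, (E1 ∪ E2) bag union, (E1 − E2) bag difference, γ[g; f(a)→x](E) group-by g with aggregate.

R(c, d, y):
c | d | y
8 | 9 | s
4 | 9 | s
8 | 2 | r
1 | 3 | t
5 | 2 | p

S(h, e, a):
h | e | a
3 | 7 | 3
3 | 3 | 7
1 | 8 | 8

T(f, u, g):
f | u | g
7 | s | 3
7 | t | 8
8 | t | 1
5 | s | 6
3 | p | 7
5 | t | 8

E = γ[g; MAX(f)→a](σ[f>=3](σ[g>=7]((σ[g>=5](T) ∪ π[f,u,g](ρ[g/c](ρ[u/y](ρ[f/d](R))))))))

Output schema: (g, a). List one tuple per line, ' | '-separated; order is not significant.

Subexpression sizes:
  T → 6
  σ[g>=5](T) → 4
  R → 5
  ρ[f/d](R) → 5
  ρ[u/y](ρ[f/d](R)) → 5
  ρ[g/c](ρ[u/y](ρ[f/d](R))) → 5
  π[f,u,g](ρ[g/c](ρ[u/y](ρ[f/d](R)))) → 5
  (σ[g>=5](T) ∪ π[f,u,g](ρ[g/c](ρ[u/y](ρ[f/d](R))))) → 9
  σ[g>=7]((σ[g>=5](T) ∪ π[f,u,g](ρ[g/c](ρ[u/y](ρ[f/d](R)))))) → 5
  σ[f>=3](σ[g>=7]((σ[g>=5](T) ∪ π[f,u,g](ρ[g/c](ρ[u/y](ρ[f/d](R))))))) → 4
  γ[g; MAX(f)→a](σ[f>=3](σ[g>=7]((σ[g>=5](T) ∪ π[f,u,g](ρ[g/c](ρ[u/y](ρ[f/d](R)))))))) → 2

== RESULT ==
g | a
7 | 3
8 | 9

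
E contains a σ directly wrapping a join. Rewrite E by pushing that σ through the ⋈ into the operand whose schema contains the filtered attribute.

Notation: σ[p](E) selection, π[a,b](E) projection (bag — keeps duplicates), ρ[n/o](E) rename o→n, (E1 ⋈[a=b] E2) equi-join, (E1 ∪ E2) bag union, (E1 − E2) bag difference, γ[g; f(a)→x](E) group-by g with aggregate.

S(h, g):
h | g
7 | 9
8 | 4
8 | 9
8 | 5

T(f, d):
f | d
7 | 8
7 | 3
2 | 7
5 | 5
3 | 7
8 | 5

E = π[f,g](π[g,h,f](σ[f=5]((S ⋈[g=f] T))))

σ filters on f, owned by the right side.
E' = π[f,g](π[g,h,f]((S ⋈[g=f] σ[f=5](T))))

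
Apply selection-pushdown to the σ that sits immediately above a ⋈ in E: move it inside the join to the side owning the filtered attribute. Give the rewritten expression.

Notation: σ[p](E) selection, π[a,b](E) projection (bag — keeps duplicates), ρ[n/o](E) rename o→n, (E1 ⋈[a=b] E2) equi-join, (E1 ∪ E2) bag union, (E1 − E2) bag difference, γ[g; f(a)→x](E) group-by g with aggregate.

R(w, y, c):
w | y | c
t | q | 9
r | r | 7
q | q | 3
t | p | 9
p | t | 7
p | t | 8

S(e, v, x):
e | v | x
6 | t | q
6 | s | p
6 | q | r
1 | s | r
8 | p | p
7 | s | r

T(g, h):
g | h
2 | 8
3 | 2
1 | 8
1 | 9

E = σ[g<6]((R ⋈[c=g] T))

σ filters on g, owned by the right side.
E' = (R ⋈[c=g] σ[g<6](T))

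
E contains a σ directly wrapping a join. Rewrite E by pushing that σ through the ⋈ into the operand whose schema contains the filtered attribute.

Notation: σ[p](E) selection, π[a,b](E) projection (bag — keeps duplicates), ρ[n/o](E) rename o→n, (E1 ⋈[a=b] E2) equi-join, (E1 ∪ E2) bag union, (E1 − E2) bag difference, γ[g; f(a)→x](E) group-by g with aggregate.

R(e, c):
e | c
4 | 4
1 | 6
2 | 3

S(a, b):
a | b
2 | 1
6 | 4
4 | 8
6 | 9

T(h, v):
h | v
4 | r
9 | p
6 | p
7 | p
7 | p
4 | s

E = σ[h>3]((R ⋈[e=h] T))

σ filters on h, owned by the right side.
E' = (R ⋈[e=h] σ[h>3](T))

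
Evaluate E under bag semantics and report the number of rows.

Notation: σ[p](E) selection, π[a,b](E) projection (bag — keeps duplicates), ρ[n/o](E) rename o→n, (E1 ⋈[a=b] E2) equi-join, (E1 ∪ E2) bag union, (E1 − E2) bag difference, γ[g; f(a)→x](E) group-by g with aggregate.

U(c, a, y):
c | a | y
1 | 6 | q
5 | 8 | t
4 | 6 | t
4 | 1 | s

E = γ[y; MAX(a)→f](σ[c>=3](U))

Stepwise |·|:
  U → 4
  σ[c>=3](U) → 3
  γ[y; MAX(a)→f](σ[c>=3](U)) → 2

|E| = 2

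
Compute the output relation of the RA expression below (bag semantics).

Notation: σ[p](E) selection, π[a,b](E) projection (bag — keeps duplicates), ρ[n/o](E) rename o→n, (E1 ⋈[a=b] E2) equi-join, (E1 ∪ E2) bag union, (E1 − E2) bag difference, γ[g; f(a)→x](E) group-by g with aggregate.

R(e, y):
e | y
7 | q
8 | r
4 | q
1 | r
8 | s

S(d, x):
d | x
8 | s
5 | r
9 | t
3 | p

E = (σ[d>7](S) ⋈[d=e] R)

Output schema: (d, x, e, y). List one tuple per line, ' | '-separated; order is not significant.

Subexpression sizes:
  S → 4
  σ[d>7](S) → 2
  R → 5
  (σ[d>7](S) ⋈[d=e] R) → 2

== RESULT ==
d | x | e | y
8 | s | 8 | r
8 | s | 8 | s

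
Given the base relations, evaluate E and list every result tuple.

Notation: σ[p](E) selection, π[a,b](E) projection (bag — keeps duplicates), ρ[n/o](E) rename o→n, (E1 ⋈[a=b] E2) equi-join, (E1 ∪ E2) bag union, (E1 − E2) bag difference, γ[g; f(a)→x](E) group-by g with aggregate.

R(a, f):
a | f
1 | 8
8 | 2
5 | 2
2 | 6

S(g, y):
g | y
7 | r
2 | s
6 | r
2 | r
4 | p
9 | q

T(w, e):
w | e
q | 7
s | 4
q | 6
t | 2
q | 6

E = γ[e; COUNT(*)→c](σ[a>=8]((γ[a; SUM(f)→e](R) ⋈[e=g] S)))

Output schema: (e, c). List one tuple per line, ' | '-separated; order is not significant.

Stepwise |·|:
  R → 4
  γ[a; SUM(f)→e](R) → 4
  S → 6
  (γ[a; SUM(f)→e](R) ⋈[e=g] S) → 5
  σ[a>=8]((γ[a; SUM(f)→e](R) ⋈[e=g] S)) → 2
  γ[e; COUNT(*)→c](σ[a>=8]((γ[a; SUM(f)→e](R) ⋈[e=g] S))) → 1

== RESULT ==
e | c
2 | 2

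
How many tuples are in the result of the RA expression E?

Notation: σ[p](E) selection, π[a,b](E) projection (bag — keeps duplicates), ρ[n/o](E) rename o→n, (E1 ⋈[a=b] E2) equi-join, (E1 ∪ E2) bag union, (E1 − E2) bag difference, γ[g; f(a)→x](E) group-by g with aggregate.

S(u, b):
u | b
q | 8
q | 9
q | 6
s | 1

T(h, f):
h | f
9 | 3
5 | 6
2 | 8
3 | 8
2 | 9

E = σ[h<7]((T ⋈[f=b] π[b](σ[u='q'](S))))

Row counts bottom-up:
  T → 5
  S → 4
  σ[u='q'](S) → 3
  π[b](σ[u='q'](S)) → 3
  (T ⋈[f=b] π[b](σ[u='q'](S))) → 4
  σ[h<7]((T ⋈[f=b] π[b](σ[u='q'](S)))) → 4

|E| = 4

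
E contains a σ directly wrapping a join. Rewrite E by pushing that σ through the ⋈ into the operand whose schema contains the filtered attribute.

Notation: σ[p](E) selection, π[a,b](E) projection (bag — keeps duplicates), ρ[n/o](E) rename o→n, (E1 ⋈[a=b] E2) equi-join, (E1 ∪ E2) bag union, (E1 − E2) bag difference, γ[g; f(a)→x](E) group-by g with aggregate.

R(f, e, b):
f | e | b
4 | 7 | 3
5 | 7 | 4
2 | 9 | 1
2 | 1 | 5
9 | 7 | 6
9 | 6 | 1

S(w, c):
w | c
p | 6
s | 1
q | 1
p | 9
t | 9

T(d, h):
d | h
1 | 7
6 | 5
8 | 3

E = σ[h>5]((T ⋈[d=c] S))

σ filters on h, owned by the left side.
E' = (σ[h>5](T) ⋈[d=c] S)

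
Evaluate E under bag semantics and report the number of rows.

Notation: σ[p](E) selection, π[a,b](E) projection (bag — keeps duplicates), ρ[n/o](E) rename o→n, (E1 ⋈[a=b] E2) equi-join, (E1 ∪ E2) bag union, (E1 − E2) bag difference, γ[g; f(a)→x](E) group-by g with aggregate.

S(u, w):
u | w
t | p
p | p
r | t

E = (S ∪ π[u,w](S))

Subexpression sizes:
  S → 3
  S → 3
  π[u,w](S) → 3
  (S ∪ π[u,w](S)) → 6

|E| = 6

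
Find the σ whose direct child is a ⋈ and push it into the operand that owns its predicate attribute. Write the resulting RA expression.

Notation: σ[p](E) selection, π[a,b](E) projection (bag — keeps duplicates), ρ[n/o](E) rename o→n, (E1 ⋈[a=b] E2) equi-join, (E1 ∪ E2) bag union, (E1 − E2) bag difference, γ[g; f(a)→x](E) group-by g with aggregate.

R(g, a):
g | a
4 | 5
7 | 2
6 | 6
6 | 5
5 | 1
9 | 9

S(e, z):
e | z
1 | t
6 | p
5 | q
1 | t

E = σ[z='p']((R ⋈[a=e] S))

σ filters on z, owned by the right side.
E' = (R ⋈[a=e] σ[z='p'](S))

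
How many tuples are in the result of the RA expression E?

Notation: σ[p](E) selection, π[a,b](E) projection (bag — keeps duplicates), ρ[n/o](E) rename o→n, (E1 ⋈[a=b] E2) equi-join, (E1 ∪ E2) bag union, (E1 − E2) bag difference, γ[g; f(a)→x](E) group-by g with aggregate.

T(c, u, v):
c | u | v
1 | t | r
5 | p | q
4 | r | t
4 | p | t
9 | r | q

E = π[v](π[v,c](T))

Row counts bottom-up:
  T → 5
  π[v,c](T) → 5
  π[v](π[v,c](T)) → 5

|E| = 5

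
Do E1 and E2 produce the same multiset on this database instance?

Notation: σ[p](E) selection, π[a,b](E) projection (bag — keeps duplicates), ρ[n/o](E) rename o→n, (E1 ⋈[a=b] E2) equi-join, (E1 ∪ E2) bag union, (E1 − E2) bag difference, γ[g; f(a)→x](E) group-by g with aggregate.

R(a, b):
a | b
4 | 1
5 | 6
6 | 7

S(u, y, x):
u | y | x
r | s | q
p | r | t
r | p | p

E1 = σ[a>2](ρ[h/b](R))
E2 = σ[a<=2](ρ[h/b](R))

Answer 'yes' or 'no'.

E1 stepwise |·|:
  R → 3
  ρ[h/b](R) → 3
  σ[a>2](ρ[h/b](R)) → 3
E2 stepwise |·|:
  R → 3
  ρ[h/b](R) → 3
  σ[a<=2](ρ[h/b](R)) → 0

E1 result:
a | h
4 | 1
5 | 6
6 | 7
E2 result:
a | h
(0 rows)
Witness: (6, 7) appears 1× in E1 but 0× in E2.

no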